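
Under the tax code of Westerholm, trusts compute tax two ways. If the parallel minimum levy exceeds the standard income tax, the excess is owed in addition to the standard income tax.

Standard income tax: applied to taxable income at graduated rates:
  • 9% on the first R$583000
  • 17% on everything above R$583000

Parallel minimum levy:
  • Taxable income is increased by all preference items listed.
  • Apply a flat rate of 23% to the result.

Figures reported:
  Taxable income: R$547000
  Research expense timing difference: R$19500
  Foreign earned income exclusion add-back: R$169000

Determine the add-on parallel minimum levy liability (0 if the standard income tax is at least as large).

R$119935

Standard income tax:
  R$547000 × 9% = R$49230

Parallel minimum levy:
  Adjusted income: R$547000 + R$19500 + R$169000 = R$735500
  R$735500 × 23% = R$169165

Excess of parallel minimum levy over standard income tax: R$169165 − R$49230 = R$119935.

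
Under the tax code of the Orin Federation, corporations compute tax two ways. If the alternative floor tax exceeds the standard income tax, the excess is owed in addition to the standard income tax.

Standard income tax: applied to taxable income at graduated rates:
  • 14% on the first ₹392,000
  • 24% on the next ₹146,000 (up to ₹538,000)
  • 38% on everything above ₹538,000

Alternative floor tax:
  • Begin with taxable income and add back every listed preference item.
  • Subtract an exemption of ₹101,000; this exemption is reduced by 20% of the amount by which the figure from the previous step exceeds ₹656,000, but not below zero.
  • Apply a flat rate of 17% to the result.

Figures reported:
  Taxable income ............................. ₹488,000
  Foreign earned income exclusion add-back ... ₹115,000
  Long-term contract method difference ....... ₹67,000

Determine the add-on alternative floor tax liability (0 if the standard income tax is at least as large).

Standard income tax:
  ₹392,000 × 14% = ₹54,880
  ₹96,000 × 24% = ₹23,040
  → ₹77,920

Alternative floor tax:
  Adjusted income: ₹488,000 + ₹115,000 + ₹67,000 = ₹670,000
  Exemption: ₹101,000 − 20% × (₹670,000 − ₹656,000) = ₹101,000 − ₹2,800 = ₹98,200
  Base: ₹670,000 − ₹98,200 = ₹571,800
  ₹571,800 × 17% = ₹97,206

Excess of alternative floor tax over standard income tax: ₹97,206 − ₹77,920 = ₹19,286.

₹19,286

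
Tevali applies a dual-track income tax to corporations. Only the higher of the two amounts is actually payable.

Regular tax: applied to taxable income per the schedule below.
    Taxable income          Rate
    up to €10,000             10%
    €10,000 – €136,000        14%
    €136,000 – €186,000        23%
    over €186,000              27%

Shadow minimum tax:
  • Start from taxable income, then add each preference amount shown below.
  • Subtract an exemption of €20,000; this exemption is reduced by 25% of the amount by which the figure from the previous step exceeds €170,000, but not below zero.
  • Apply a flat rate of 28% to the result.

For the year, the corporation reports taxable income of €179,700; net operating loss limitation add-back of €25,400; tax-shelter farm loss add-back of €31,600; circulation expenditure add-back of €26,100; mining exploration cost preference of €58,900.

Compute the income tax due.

Shadow minimum tax:
  Adjusted income: €179,700 + €25,400 + €31,600 + €26,100 + €58,900 = €321,700
  Exemption: 25% × (€321,700 − €170,000) = €37,925 ≥ €20,000, so the exemption is fully phased out
  Base: €321,700 − €0 = €321,700
  €321,700 × 28% = €90,076

Regular tax:
  €10,000 × 10% = €1,000
  €126,000 × 14% = €17,640
  €43,700 × 23% = €10,051
  → €28,691

€90,076 > €28,691, so the shadow minimum tax is the binding amount.

€90,076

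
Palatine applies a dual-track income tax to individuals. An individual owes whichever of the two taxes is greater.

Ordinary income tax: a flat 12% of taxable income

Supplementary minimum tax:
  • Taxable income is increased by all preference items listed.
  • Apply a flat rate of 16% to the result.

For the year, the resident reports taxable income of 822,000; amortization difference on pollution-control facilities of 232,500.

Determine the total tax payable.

Ordinary income tax:
  822,000 × 12% = 98,640

Supplementary minimum tax:
  Adjusted income: 822,000 + 232,500 = 1,054,500
  1,054,500 × 16% = 168,720

168,720 > 98,640, so the supplementary minimum tax is the binding amount.

168,720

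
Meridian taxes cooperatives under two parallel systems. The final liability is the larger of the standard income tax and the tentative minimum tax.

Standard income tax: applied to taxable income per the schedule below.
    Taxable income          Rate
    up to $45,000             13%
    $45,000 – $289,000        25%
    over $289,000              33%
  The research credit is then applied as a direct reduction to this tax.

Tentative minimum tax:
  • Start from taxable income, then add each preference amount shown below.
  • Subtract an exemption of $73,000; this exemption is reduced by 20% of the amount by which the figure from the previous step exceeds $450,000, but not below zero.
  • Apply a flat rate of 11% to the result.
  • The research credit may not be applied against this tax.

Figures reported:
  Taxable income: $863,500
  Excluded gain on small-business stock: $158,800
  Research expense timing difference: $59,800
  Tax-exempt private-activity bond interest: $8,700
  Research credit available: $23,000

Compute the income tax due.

Tentative minimum tax:
  Adjusted income: $863,500 + $158,800 + $59,800 + $8,700 = $1,090,800
  Exemption: 20% × ($1,090,800 − $450,000) = $128,160 ≥ $73,000, so the exemption is fully phased out
  Base: $1,090,800 − $0 = $1,090,800
  $1,090,800 × 11% = $119,988

Standard income tax:
  $45,000 × 13% = $5,850
  $244,000 × 25% = $61,000
  $574,500 × 33% = $189,585
  → $256,435
  Less research credit $23,000 → $233,435

$233,435 > $119,988, so the standard income tax governs.

$233,435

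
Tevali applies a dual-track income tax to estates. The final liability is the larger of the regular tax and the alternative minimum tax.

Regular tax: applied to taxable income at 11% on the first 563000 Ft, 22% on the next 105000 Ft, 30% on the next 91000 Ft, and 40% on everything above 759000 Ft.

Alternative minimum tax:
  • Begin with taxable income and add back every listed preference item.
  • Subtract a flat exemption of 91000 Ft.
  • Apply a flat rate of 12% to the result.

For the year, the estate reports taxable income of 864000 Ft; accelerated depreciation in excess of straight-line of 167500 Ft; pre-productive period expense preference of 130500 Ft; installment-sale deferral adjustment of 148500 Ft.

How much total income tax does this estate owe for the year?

154330 Ft

Alternative minimum tax:
  Adjusted income: 864000 Ft + 167500 Ft + 130500 Ft + 148500 Ft = 1310500 Ft
  Less exemption 91000 Ft → base 1219500 Ft
  1219500 Ft × 12% = 146340 Ft

Regular tax:
  563000 Ft × 11% = 61930 Ft
  105000 Ft × 22% = 23100 Ft
  91000 Ft × 30% = 27300 Ft
  105000 Ft × 40% = 42000 Ft
  → 154330 Ft

154330 Ft > 146340 Ft, so the regular tax governs.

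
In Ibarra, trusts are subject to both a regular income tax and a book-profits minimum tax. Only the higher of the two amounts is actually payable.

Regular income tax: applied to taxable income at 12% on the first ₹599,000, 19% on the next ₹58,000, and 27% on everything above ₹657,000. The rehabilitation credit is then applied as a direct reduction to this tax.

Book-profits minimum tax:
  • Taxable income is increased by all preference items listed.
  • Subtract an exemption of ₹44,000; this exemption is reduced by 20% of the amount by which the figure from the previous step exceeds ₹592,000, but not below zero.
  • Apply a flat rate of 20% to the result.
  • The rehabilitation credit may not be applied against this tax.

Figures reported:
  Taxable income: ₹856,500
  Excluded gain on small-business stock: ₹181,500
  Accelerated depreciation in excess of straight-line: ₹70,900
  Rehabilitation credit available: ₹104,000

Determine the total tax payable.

₹221,780

Regular income tax:
  ₹599,000 × 12% = ₹71,880
  ₹58,000 × 19% = ₹11,020
  ₹199,500 × 27% = ₹53,865
  → ₹136,765
  Less rehabilitation credit ₹104,000 → ₹32,765

Book-profits minimum tax:
  Adjusted income: ₹856,500 + ₹181,500 + ₹70,900 = ₹1,108,900
  Exemption: 20% × (₹1,108,900 − ₹592,000) = ₹103,380 ≥ ₹44,000, so the exemption is fully phased out
  Base: ₹1,108,900 − ₹0 = ₹1,108,900
  ₹1,108,900 × 20% = ₹221,780

₹221,780 > ₹32,765, so the book-profits minimum tax is the binding amount.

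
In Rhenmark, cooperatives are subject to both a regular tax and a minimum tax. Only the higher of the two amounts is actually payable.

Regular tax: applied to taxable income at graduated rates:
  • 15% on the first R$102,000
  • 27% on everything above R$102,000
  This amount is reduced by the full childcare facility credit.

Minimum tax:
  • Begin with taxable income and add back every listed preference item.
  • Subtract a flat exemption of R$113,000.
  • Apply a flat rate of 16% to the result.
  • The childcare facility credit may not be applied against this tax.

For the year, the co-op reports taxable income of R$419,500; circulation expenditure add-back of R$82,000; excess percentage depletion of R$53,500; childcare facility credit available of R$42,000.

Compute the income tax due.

R$70,720

Minimum tax:
  Adjusted income: R$419,500 + R$82,000 + R$53,500 = R$555,000
  Less exemption R$113,000 → base R$442,000
  R$442,000 × 16% = R$70,720

Regular tax:
  R$102,000 × 15% = R$15,300
  R$317,500 × 27% = R$85,725
  → R$101,025
  Less childcare facility credit R$42,000 → R$59,025

R$70,720 > R$59,025, so the minimum tax is the binding amount.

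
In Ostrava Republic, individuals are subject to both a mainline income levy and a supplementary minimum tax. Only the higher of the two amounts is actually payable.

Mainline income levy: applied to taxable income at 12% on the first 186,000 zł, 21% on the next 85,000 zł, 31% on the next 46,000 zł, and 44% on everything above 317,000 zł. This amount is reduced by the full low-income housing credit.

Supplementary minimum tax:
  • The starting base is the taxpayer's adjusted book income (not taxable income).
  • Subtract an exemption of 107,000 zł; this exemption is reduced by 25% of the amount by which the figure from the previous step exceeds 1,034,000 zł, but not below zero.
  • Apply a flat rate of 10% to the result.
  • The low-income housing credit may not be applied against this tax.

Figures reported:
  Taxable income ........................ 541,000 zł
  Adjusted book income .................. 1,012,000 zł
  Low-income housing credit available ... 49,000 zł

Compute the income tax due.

103,990 zł

Mainline income levy:
  186,000 zł × 12% = 22,320 zł
  85,000 zł × 21% = 17,850 zł
  46,000 zł × 31% = 14,260 zł
  224,000 zł × 44% = 98,560 zł
  → 152,990 zł
  Less low-income housing credit 49,000 zł → 103,990 zł

Supplementary minimum tax:
  Base (adjusted book income): 1,012,000 zł
  Exemption: 1,012,000 zł ≤ 1,034,000 zł, so full 107,000 zł applies
  Base: 1,012,000 zł − 107,000 zł = 905,000 zł
  905,000 zł × 10% = 90,500 zł

103,990 zł > 90,500 zł, so the mainline income levy governs.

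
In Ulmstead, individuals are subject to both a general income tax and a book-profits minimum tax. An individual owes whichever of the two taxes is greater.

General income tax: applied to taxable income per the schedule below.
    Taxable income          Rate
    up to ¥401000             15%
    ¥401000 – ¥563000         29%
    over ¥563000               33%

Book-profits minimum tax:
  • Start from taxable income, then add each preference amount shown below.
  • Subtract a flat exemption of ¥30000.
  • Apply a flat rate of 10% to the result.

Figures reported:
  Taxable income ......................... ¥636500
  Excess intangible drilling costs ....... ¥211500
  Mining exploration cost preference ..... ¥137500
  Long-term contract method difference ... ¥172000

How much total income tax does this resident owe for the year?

¥131385

General income tax:
  ¥401000 × 15% = ¥60150
  ¥162000 × 29% = ¥46980
  ¥73500 × 33% = ¥24255
  → ¥131385

Book-profits minimum tax:
  Adjusted income: ¥636500 + ¥211500 + ¥137500 + ¥172000 = ¥1157500
  Less exemption ¥30000 → base ¥1127500
  ¥1127500 × 10% = ¥112750

¥131385 > ¥112750, so the general income tax governs.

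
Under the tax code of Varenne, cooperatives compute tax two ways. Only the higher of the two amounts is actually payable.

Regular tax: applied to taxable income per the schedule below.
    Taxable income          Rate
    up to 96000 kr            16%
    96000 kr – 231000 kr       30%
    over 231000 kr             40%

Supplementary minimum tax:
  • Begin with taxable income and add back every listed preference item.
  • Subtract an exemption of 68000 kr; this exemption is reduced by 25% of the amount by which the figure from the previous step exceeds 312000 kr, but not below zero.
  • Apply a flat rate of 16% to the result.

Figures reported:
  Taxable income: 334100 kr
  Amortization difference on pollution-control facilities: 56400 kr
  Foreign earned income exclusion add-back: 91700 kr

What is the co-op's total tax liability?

97100 kr

Supplementary minimum tax:
  Adjusted income: 334100 kr + 56400 kr + 91700 kr = 482200 kr
  Exemption: 68000 kr − 25% × (482200 kr − 312000 kr) = 68000 kr − 42550 kr = 25450 kr
  Base: 482200 kr − 25450 kr = 456750 kr
  456750 kr × 16% = 73080 kr

Regular tax:
  96000 kr × 16% = 15360 kr
  135000 kr × 30% = 40500 kr
  103100 kr × 40% = 41240 kr
  → 97100 kr

97100 kr > 73080 kr, so the regular tax governs.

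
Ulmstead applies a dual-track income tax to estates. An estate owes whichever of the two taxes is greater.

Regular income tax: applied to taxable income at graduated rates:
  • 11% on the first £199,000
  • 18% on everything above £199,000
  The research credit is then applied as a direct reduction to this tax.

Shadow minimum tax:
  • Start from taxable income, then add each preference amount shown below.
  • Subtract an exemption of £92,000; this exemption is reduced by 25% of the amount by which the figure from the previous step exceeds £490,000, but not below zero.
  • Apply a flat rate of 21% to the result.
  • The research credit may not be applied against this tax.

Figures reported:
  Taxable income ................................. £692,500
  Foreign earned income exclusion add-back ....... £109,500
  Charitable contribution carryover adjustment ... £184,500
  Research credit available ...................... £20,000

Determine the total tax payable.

£207,165

Shadow minimum tax:
  Adjusted income: £692,500 + £109,500 + £184,500 = £986,500
  Exemption: 25% × (£986,500 − £490,000) = £124,125 ≥ £92,000, so the exemption is fully phased out
  Base: £986,500 − £0 = £986,500
  £986,500 × 21% = £207,165

Regular income tax:
  £199,000 × 11% = £21,890
  £493,500 × 18% = £88,830
  → £110,720
  Less research credit £20,000 → £90,720

£207,165 > £90,720, so the shadow minimum tax is the binding amount.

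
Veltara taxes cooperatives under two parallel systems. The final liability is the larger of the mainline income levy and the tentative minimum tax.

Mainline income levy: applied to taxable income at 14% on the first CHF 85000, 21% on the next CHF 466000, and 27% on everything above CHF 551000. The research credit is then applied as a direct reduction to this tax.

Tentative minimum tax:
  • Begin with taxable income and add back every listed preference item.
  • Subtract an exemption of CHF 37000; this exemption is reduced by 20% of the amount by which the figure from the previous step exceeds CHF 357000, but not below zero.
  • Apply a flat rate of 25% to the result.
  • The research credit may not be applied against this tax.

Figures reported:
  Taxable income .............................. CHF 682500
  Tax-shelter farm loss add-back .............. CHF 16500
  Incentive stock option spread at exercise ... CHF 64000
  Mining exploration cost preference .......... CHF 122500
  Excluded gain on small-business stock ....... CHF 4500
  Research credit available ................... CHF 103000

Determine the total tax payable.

CHF 222500

Mainline income levy:
  CHF 85000 × 14% = CHF 11900
  CHF 466000 × 21% = CHF 97860
  CHF 131500 × 27% = CHF 35505
  → CHF 145265
  Less research credit CHF 103000 → CHF 42265

Tentative minimum tax:
  Adjusted income: CHF 682500 + CHF 16500 + CHF 64000 + CHF 122500 + CHF 4500 = CHF 890000
  Exemption: 20% × (CHF 890000 − CHF 357000) = CHF 106600 ≥ CHF 37000, so the exemption is fully phased out
  Base: CHF 890000 − CHF 0 = CHF 890000
  CHF 890000 × 25% = CHF 222500

CHF 222500 > CHF 42265, so the tentative minimum tax is the binding amount.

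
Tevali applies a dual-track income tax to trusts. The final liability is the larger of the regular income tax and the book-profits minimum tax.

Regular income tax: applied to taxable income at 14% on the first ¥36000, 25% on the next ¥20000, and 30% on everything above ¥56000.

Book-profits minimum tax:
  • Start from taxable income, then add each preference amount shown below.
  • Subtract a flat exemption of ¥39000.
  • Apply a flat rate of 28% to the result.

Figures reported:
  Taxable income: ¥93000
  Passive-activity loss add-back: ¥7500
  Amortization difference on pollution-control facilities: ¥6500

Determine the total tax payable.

¥21140

Regular income tax:
  ¥36000 × 14% = ¥5040
  ¥20000 × 25% = ¥5000
  ¥37000 × 30% = ¥11100
  → ¥21140

Book-profits minimum tax:
  Adjusted income: ¥93000 + ¥7500 + ¥6500 = ¥107000
  Less exemption ¥39000 → base ¥68000
  ¥68000 × 28% = ¥19040

¥21140 > ¥19040, so the regular income tax governs.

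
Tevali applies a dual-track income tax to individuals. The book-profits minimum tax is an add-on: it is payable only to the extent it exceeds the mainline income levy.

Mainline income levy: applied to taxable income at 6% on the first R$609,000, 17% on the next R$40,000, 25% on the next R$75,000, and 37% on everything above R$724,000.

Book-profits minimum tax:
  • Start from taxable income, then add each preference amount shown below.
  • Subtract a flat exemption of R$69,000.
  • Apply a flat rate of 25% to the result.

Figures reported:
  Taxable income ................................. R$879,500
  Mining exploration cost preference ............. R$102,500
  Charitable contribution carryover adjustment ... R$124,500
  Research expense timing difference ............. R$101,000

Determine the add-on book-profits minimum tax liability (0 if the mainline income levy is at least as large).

Mainline income levy:
  R$609,000 × 6% = R$36,540
  R$40,000 × 17% = R$6,800
  R$75,000 × 25% = R$18,750
  R$155,500 × 37% = R$57,535
  → R$119,625

Book-profits minimum tax:
  Adjusted income: R$879,500 + R$102,500 + R$124,500 + R$101,000 = R$1,207,500
  Less exemption R$69,000 → base R$1,138,500
  R$1,138,500 × 25% = R$284,625

Excess of book-profits minimum tax over mainline income levy: R$284,625 − R$119,625 = R$165,000.

R$165,000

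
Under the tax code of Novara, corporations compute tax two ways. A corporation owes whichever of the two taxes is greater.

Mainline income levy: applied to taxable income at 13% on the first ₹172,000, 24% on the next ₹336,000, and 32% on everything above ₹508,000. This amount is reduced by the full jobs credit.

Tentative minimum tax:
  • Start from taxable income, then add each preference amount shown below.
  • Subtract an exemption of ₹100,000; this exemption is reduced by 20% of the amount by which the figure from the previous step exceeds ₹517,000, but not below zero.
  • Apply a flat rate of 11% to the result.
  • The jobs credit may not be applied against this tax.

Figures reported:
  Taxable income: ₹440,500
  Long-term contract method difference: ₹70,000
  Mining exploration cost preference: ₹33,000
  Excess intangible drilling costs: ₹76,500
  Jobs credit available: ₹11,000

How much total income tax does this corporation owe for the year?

₹75,800

Mainline income levy:
  ₹172,000 × 13% = ₹22,360
  ₹268,500 × 24% = ₹64,440
  → ₹86,800
  Less jobs credit ₹11,000 → ₹75,800

Tentative minimum tax:
  Adjusted income: ₹440,500 + ₹70,000 + ₹33,000 + ₹76,500 = ₹620,000
  Exemption: ₹100,000 − 20% × (₹620,000 − ₹517,000) = ₹100,000 − ₹20,600 = ₹79,400
  Base: ₹620,000 − ₹79,400 = ₹540,600
  ₹540,600 × 11% = ₹59,466

₹75,800 > ₹59,466, so the mainline income levy governs.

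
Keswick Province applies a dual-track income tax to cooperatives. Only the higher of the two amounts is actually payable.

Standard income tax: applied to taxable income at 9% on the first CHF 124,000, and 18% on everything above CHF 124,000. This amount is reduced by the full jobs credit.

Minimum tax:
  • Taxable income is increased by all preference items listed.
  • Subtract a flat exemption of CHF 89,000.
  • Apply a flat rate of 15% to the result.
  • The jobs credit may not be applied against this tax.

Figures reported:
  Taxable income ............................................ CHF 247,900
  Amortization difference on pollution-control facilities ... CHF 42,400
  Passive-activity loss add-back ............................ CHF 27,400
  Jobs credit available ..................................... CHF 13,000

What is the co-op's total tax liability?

Minimum tax:
  Adjusted income: CHF 247,900 + CHF 42,400 + CHF 27,400 = CHF 317,700
  Less exemption CHF 89,000 → base CHF 228,700
  CHF 228,700 × 15% = CHF 34,305

Standard income tax:
  CHF 124,000 × 9% = CHF 11,160
  CHF 123,900 × 18% = CHF 22,302
  → CHF 33,462
  Less jobs credit CHF 13,000 → CHF 20,462

CHF 34,305 > CHF 20,462, so the minimum tax is the binding amount.

CHF 34,305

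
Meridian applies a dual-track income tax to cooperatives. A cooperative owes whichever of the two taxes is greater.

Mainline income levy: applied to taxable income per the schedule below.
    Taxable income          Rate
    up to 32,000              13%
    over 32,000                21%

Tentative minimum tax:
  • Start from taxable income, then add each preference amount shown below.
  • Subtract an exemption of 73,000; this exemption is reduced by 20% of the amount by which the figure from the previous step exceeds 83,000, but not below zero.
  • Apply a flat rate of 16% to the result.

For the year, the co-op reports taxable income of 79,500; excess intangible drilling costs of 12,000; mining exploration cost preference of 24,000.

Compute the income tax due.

14,135

Mainline income levy:
  32,000 × 13% = 4,160
  47,500 × 21% = 9,975
  → 14,135

Tentative minimum tax:
  Adjusted income: 79,500 + 12,000 + 24,000 = 115,500
  Exemption: 73,000 − 20% × (115,500 − 83,000) = 73,000 − 6,500 = 66,500
  Base: 115,500 − 66,500 = 49,000
  49,000 × 16% = 7,840

14,135 > 7,840, so the mainline income levy governs.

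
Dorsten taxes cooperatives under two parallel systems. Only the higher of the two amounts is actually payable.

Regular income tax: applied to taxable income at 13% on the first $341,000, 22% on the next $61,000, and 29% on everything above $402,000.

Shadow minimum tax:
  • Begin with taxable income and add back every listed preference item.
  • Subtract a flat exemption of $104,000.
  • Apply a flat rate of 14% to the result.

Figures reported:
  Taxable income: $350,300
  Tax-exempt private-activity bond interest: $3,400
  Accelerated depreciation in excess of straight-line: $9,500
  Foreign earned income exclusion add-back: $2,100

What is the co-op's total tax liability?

Shadow minimum tax:
  Adjusted income: $350,300 + $3,400 + $9,500 + $2,100 = $365,300
  Less exemption $104,000 → base $261,300
  $261,300 × 14% = $36,582

Regular income tax:
  $341,000 × 13% = $44,330
  $9,300 × 22% = $2,046
  → $46,376

$46,376 > $36,582, so the regular income tax governs.

$46,376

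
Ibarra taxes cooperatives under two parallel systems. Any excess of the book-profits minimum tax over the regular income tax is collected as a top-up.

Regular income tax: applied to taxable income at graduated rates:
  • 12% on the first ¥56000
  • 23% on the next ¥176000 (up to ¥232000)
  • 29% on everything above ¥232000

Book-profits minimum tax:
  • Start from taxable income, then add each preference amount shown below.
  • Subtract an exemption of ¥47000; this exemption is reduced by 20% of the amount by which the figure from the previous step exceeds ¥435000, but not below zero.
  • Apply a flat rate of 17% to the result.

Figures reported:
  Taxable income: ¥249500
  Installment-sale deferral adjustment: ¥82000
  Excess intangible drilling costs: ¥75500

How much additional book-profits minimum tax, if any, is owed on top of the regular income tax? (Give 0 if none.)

¥8925

Regular income tax:
  ¥56000 × 12% = ¥6720
  ¥176000 × 23% = ¥40480
  ¥17500 × 29% = ¥5075
  → ¥52275

Book-profits minimum tax:
  Adjusted income: ¥249500 + ¥82000 + ¥75500 = ¥407000
  Exemption: ¥407000 ≤ ¥435000, so full ¥47000 applies
  Base: ¥407000 − ¥47000 = ¥360000
  ¥360000 × 17% = ¥61200

Excess of book-profits minimum tax over regular income tax: ¥61200 − ¥52275 = ¥8925.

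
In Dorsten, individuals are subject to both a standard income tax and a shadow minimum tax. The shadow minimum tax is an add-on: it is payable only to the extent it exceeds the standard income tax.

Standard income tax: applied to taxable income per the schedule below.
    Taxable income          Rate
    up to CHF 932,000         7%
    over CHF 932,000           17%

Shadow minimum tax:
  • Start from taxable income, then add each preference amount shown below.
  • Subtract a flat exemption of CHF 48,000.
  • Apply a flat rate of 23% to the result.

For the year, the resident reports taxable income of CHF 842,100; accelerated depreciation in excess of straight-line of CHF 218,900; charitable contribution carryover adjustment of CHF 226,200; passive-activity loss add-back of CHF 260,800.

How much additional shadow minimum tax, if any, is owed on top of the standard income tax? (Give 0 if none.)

Standard income tax:
  CHF 842,100 × 7% = CHF 58,947

Shadow minimum tax:
  Adjusted income: CHF 842,100 + CHF 218,900 + CHF 226,200 + CHF 260,800 = CHF 1,548,000
  Less exemption CHF 48,000 → base CHF 1,500,000
  CHF 1,500,000 × 23% = CHF 345,000

Excess of shadow minimum tax over standard income tax: CHF 345,000 − CHF 58,947 = CHF 286,053.

CHF 286,053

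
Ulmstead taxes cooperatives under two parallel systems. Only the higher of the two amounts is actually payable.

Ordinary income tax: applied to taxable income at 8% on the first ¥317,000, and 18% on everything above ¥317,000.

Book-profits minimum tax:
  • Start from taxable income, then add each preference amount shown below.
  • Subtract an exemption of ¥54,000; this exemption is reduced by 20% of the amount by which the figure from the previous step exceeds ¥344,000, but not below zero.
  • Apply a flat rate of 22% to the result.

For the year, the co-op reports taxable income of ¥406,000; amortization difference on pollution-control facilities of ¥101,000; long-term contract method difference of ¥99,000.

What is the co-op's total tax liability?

Book-profits minimum tax:
  Adjusted income: ¥406,000 + ¥101,000 + ¥99,000 = ¥606,000
  Exemption: ¥54,000 − 20% × (¥606,000 − ¥344,000) = ¥54,000 − ¥52,400 = ¥1,600
  Base: ¥606,000 − ¥1,600 = ¥604,400
  ¥604,400 × 22% = ¥132,968

Ordinary income tax:
  ¥317,000 × 8% = ¥25,360
  ¥89,000 × 18% = ¥16,020
  → ¥41,380

¥132,968 > ¥41,380, so the book-profits minimum tax is the binding amount.

¥132,968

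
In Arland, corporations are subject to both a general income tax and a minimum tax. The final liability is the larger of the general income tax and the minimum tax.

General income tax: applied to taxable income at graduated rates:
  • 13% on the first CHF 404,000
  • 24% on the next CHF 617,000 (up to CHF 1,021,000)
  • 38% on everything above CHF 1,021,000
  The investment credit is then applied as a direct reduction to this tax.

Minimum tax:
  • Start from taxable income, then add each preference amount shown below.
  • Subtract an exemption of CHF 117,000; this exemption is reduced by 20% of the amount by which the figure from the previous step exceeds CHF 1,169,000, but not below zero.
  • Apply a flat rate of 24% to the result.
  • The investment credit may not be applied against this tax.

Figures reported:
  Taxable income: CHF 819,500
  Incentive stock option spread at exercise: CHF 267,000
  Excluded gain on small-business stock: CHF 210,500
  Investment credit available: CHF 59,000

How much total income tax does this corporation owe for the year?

General income tax:
  CHF 404,000 × 13% = CHF 52,520
  CHF 415,500 × 24% = CHF 99,720
  → CHF 152,240
  Less investment credit CHF 59,000 → CHF 93,240

Minimum tax:
  Adjusted income: CHF 819,500 + CHF 267,000 + CHF 210,500 = CHF 1,297,000
  Exemption: CHF 117,000 − 20% × (CHF 1,297,000 − CHF 1,169,000) = CHF 117,000 − CHF 25,600 = CHF 91,400
  Base: CHF 1,297,000 − CHF 91,400 = CHF 1,205,600
  CHF 1,205,600 × 24% = CHF 289,344

CHF 289,344 > CHF 93,240, so the minimum tax is the binding amount.

CHF 289,344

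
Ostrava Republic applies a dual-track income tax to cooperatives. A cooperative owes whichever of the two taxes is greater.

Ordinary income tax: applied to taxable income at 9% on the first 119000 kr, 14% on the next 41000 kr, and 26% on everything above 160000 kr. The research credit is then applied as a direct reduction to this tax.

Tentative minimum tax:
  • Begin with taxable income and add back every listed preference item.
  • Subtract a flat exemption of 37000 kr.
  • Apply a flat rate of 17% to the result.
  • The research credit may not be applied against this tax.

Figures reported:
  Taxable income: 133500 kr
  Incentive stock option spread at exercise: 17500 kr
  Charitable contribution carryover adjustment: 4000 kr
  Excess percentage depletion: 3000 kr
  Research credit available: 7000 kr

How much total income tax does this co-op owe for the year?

Tentative minimum tax:
  Adjusted income: 133500 kr + 17500 kr + 4000 kr + 3000 kr = 158000 kr
  Less exemption 37000 kr → base 121000 kr
  121000 kr × 17% = 20570 kr

Ordinary income tax:
  119000 kr × 9% = 10710 kr
  14500 kr × 14% = 2030 kr
  → 12740 kr
  Less research credit 7000 kr → 5740 kr

20570 kr > 5740 kr, so the tentative minimum tax is the binding amount.

20570 kr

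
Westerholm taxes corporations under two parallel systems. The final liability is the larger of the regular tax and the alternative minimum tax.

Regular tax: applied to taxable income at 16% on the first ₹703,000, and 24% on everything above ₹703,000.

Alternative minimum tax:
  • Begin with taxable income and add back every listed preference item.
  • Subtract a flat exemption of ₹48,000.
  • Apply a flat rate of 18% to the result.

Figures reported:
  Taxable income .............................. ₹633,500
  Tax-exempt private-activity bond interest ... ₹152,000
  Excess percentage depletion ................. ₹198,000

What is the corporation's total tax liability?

₹168,390

Alternative minimum tax:
  Adjusted income: ₹633,500 + ₹152,000 + ₹198,000 = ₹983,500
  Less exemption ₹48,000 → base ₹935,500
  ₹935,500 × 18% = ₹168,390

Regular tax:
  ₹633,500 × 16% = ₹101,360

₹168,390 > ₹101,360, so the alternative minimum tax is the binding amount.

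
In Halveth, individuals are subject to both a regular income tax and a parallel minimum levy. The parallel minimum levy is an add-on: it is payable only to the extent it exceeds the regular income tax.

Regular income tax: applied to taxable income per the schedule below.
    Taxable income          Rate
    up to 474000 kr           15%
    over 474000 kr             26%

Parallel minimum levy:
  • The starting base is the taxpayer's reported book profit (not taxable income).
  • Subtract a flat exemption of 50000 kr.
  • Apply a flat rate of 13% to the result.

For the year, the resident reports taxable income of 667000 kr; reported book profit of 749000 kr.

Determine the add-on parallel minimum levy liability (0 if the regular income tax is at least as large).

0 kr

Parallel minimum levy:
  Base (reported book profit): 749000 kr
  Less exemption 50000 kr → base 699000 kr
  699000 kr × 13% = 90870 kr

Regular income tax:
  474000 kr × 15% = 71100 kr
  193000 kr × 26% = 50180 kr
  → 121280 kr

90870 kr ≤ 121280 kr, so no add-on is due.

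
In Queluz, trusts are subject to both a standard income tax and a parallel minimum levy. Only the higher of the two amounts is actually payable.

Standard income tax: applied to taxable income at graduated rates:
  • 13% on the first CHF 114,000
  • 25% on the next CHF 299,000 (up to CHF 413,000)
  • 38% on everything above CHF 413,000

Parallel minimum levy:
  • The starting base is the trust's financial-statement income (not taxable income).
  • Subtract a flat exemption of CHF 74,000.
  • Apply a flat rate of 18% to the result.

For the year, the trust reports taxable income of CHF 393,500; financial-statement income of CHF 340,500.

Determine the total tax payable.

CHF 84,695

Parallel minimum levy:
  Base (financial-statement income): CHF 340,500
  Less exemption CHF 74,000 → base CHF 266,500
  CHF 266,500 × 18% = CHF 47,970

Standard income tax:
  CHF 114,000 × 13% = CHF 14,820
  CHF 279,500 × 25% = CHF 69,875
  → CHF 84,695

CHF 84,695 > CHF 47,970, so the standard income tax governs.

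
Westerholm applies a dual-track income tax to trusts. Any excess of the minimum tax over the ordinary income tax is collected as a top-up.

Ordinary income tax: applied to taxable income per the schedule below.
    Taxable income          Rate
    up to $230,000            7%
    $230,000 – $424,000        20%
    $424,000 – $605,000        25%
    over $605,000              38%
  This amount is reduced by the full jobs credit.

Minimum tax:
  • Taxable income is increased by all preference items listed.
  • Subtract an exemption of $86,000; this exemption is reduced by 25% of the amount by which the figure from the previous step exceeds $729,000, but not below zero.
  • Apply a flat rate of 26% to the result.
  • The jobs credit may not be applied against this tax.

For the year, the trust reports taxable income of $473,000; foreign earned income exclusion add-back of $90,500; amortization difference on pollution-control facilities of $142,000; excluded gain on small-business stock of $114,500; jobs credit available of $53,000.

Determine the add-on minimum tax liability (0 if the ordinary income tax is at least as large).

$182,605

Minimum tax:
  Adjusted income: $473,000 + $90,500 + $142,000 + $114,500 = $820,000
  Exemption: $86,000 − 25% × ($820,000 − $729,000) = $86,000 − $22,750 = $63,250
  Base: $820,000 − $63,250 = $756,750
  $756,750 × 26% = $196,755

Ordinary income tax:
  $230,000 × 7% = $16,100
  $194,000 × 20% = $38,800
  $49,000 × 25% = $12,250
  → $67,150
  Less jobs credit $53,000 → $14,150

Excess of minimum tax over ordinary income tax: $196,755 − $14,150 = $182,605.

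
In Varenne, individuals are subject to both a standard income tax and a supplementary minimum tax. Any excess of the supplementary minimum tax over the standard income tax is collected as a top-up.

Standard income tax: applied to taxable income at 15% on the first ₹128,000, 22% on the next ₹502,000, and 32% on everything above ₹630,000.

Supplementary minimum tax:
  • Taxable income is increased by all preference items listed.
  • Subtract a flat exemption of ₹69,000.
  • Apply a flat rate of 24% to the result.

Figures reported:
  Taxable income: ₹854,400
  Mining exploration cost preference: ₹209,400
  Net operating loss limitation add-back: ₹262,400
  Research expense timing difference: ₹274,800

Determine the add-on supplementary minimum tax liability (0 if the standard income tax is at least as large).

₹166,232

Supplementary minimum tax:
  Adjusted income: ₹854,400 + ₹209,400 + ₹262,400 + ₹274,800 = ₹1,601,000
  Less exemption ₹69,000 → base ₹1,532,000
  ₹1,532,000 × 24% = ₹367,680

Standard income tax:
  ₹128,000 × 15% = ₹19,200
  ₹502,000 × 22% = ₹110,440
  ₹224,400 × 32% = ₹71,808
  → ₹201,448

Excess of supplementary minimum tax over standard income tax: ₹367,680 − ₹201,448 = ₹166,232.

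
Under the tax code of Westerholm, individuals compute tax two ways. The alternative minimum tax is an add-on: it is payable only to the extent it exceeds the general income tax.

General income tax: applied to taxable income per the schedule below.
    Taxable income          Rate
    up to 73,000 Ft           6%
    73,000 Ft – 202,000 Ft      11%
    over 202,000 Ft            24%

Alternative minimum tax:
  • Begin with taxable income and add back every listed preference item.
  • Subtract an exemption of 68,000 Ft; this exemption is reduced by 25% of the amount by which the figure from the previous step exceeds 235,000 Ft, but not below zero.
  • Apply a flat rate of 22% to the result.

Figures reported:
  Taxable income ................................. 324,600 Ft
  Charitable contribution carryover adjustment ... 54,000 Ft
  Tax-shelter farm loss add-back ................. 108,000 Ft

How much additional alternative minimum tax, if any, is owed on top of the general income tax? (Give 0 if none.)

57,936 Ft

Alternative minimum tax:
  Adjusted income: 324,600 Ft + 54,000 Ft + 108,000 Ft = 486,600 Ft
  Exemption: 68,000 Ft − 25% × (486,600 Ft − 235,000 Ft) = 68,000 Ft − 62,900 Ft = 5,100 Ft
  Base: 486,600 Ft − 5,100 Ft = 481,500 Ft
  481,500 Ft × 22% = 105,930 Ft

General income tax:
  73,000 Ft × 6% = 4,380 Ft
  129,000 Ft × 11% = 14,190 Ft
  122,600 Ft × 24% = 29,424 Ft
  → 47,994 Ft

Excess of alternative minimum tax over general income tax: 105,930 Ft − 47,994 Ft = 57,936 Ft.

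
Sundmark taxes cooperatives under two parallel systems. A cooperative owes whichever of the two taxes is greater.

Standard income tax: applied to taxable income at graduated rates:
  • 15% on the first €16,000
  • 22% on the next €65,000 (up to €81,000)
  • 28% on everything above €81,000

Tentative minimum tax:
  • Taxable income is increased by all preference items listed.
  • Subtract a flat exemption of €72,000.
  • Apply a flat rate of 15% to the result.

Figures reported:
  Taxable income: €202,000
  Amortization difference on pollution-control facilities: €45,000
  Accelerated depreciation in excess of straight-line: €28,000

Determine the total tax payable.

€50,580

Tentative minimum tax:
  Adjusted income: €202,000 + €45,000 + €28,000 = €275,000
  Less exemption €72,000 → base €203,000
  €203,000 × 15% = €30,450

Standard income tax:
  €16,000 × 15% = €2,400
  €65,000 × 22% = €14,300
  €121,000 × 28% = €33,880
  → €50,580

€50,580 > €30,450, so the standard income tax governs.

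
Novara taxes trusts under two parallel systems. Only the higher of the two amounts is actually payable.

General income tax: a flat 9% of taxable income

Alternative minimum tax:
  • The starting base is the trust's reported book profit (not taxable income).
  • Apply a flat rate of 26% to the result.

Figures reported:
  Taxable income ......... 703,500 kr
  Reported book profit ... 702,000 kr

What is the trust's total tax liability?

Alternative minimum tax:
  Base (reported book profit): 702,000 kr
  702,000 kr × 26% = 182,520 kr

General income tax:
  703,500 kr × 9% = 63,315 kr

182,520 kr > 63,315 kr, so the alternative minimum tax is the binding amount.

182,520 kr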